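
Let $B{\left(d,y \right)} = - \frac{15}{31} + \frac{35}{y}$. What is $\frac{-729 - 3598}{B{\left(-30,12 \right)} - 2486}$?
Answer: $\frac{1609644}{923887} \approx 1.7423$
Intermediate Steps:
$B{\left(d,y \right)} = - \frac{15}{31} + \frac{35}{y}$ ($B{\left(d,y \right)} = \left(-15\right) \frac{1}{31} + \frac{35}{y} = - \frac{15}{31} + \frac{35}{y}$)
$\frac{-729 - 3598}{B{\left(-30,12 \right)} - 2486} = \frac{-729 - 3598}{\left(- \frac{15}{31} + \frac{35}{12}\right) - 2486} = - \frac{4327}{\left(- \frac{15}{31} + 35 \cdot \frac{1}{12}\right) - 2486} = - \frac{4327}{\left(- \frac{15}{31} + \frac{35}{12}\right) - 2486} = - \frac{4327}{\frac{905}{372} - 2486} = - \frac{4327}{- \frac{923887}{372}} = \left(-4327\right) \left(- \frac{372}{923887}\right) = \frac{1609644}{923887}$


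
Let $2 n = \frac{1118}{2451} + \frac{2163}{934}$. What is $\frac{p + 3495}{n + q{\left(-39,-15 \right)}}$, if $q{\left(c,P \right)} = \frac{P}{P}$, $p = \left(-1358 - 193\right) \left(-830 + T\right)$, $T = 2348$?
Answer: $- \frac{250316877348}{254051} \approx -9.853 \cdot 10^{5}$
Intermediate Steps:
$n = \frac{147575}{106476}$ ($n = \frac{\frac{1118}{2451} + \frac{2163}{934}}{2} = \frac{1118 \cdot \frac{1}{2451} + 2163 \cdot \frac{1}{934}}{2} = \frac{\frac{26}{57} + \frac{2163}{934}}{2} = \frac{1}{2} \cdot \frac{147575}{53238} = \frac{147575}{106476} \approx 1.386$)
$p = -2354418$ ($p = \left(-1358 - 193\right) \left(-830 + 2348\right) = \left(-1551\right) 1518 = -2354418$)
$q{\left(c,P \right)} = 1$
$\frac{p + 3495}{n + q{\left(-39,-15 \right)}} = \frac{-2354418 + 3495}{\frac{147575}{106476} + 1} = - \frac{2350923}{\frac{254051}{106476}} = \left(-2350923\right) \frac{106476}{254051} = - \frac{250316877348}{254051}$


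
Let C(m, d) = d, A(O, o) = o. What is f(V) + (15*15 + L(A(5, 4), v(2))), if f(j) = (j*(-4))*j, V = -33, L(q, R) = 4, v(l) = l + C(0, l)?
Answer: -4127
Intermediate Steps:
v(l) = 2*l (v(l) = l + l = 2*l)
f(j) = -4*j² (f(j) = (-4*j)*j = -4*j²)
f(V) + (15*15 + L(A(5, 4), v(2))) = -4*(-33)² + (15*15 + 4) = -4*1089 + (225 + 4) = -4356 + 229 = -4127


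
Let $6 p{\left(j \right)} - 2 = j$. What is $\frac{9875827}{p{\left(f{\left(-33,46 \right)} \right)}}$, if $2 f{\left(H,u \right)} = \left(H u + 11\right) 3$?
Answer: $- \frac{118509924}{4517} \approx -26236.0$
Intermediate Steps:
$f{\left(H,u \right)} = \frac{33}{2} + \frac{3 H u}{2}$ ($f{\left(H,u \right)} = \frac{\left(H u + 11\right) 3}{2} = \frac{\left(11 + H u\right) 3}{2} = \frac{33 + 3 H u}{2} = \frac{33}{2} + \frac{3 H u}{2}$)
$p{\left(j \right)} = \frac{1}{3} + \frac{j}{6}$
$\frac{9875827}{p{\left(f{\left(-33,46 \right)} \right)}} = \frac{9875827}{\frac{1}{3} + \frac{\frac{33}{2} + \frac{3}{2} \left(-33\right) 46}{6}} = \frac{9875827}{\frac{1}{3} + \frac{\frac{33}{2} - 2277}{6}} = \frac{9875827}{\frac{1}{3} + \frac{1}{6} \left(- \frac{4521}{2}\right)} = \frac{9875827}{\frac{1}{3} - \frac{1507}{4}} = \frac{9875827}{- \frac{4517}{12}} = 9875827 \left(- \frac{12}{4517}\right) = - \frac{118509924}{4517}$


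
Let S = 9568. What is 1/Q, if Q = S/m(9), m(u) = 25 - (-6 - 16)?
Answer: 47/9568 ≈ 0.0049122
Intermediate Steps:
m(u) = 47 (m(u) = 25 - 1*(-22) = 25 + 22 = 47)
Q = 9568/47 ≈ 203.57
1/Q = 1/(9568/47) = 47/9568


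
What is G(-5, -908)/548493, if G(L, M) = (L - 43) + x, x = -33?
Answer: -27/182831 ≈ -0.00014768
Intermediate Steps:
G(L, M) = -76 + L (G(L, M) = (L - 43) - 33 = (-43 + L) - 33 = -76 + L)
G(-5, -908)/548493 = (-76 - 5)/548493 = -81*1/548493 = -27/182831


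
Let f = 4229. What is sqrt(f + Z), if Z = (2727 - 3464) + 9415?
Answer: sqrt(12907) ≈ 113.61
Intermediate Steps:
Z = 8678 (Z = -737 + 9415 = 8678)
sqrt(f + Z) = sqrt(4229 + 8678) = sqrt(12907)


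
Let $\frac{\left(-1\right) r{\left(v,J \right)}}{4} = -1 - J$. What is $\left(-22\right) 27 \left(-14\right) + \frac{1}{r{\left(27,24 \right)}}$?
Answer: $\frac{831601}{100} \approx 8316.0$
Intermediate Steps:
$r{\left(v,J \right)} = 4 + 4 J$ ($r{\left(v,J \right)} = - 4 \left(-1 - J\right) = 4 + 4 J$)
$\left(-22\right) 27 \left(-14\right) + \frac{1}{r{\left(27,24 \right)}} = \left(-22\right) 27 \left(-14\right) + \frac{1}{4 + 4 \cdot 24} = \left(-594\right) \left(-14\right) + \frac{1}{4 + 96} = 8316 + \frac{1}{100} = \frac{831601}{100}$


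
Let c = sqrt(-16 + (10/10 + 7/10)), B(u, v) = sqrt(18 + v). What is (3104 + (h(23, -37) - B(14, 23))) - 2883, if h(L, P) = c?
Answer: 221 - sqrt(41) + I*sqrt(1430)/10 ≈ 214.6 + 3.7815*I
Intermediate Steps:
c = I*sqrt(1430)/10 (c = sqrt(-16 + (10*(1/10) + 7*(1/10))) = sqrt(-16 + (1 + 7/10)) = sqrt(-16 + 17/10) = sqrt(-143/10) = I*sqrt(1430)/10 ≈ 3.7815*I)
h(L, P) = I*sqrt(1430)/10
(3104 + (h(23, -37) - B(14, 23))) - 2883 = (3104 + (I*sqrt(1430)/10 - sqrt(18 + 23))) - 2883 = (3104 + (I*sqrt(1430)/10 - sqrt(41))) - 2883 = (3104 + (-sqrt(41) + I*sqrt(1430)/10)) - 2883 = (3104 - sqrt(41) + I*sqrt(1430)/10) - 2883 = 221 - sqrt(41) + I*sqrt(1430)/10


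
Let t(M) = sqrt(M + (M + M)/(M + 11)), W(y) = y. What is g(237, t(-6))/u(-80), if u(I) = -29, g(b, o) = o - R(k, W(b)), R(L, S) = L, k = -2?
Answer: -2/29 - I*sqrt(210)/145 ≈ -0.068966 - 0.099941*I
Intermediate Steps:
t(M) = sqrt(M + 2*M/(11 + M)) (t(M) = sqrt(M + (2*M)/(11 + M)) = sqrt(M + 2*M/(11 + M)))
g(b, o) = 2 + o (g(b, o) = o - 1*(-2) = o + 2 = 2 + o)
g(237, t(-6))/u(-80) = (2 + sqrt(-6*(13 - 6)/(11 - 6)))/(-29) = (2 + sqrt(-6*7/5))*(-1/29) = (2 + sqrt(-6*1/5*7))*(-1/29) = (2 + sqrt(-42/5))*(-1/29) = (2 + I*sqrt(210)/5)*(-1/29) = -2/29 - I*sqrt(210)/145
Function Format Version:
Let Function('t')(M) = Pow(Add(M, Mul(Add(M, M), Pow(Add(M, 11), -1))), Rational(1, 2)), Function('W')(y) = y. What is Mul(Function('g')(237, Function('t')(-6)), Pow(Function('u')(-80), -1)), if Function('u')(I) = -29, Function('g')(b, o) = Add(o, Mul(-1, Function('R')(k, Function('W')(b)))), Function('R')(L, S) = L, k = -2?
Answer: Add(Rational(-2, 29), Mul(Rational(-1, 145), I, Pow(210, Rational(1, 2)))) ≈ Add(-0.068966, Mul(-0.099941, I))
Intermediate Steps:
Function('t')(M) = Pow(Add(M, Mul(2, M, Pow(Add(11, M), -1))), Rational(1, 2)) (Function('t')(M) = Pow(Add(M, Mul(Mul(2, M), Pow(Add(11, M), -1))), Rational(1, 2)) = Pow(Add(M, Mul(2, M, Pow(Add(11, M), -1))), Rational(1, 2)))
Function('g')(b, o) = Add(2, o) (Function('g')(b, o) = Add(o, Mul(-1, -2)) = Add(o, 2) = Add(2, o))
Mul(Function('g')(237, Function('t')(-6)), Pow(Function('u')(-80), -1)) = Mul(Add(2, Pow(Mul(-6, Pow(Add(11, -6), -1), Add(13, -6)), Rational(1, 2))), Pow(-29, -1)) = Mul(Add(2, Pow(Mul(-6, Pow(5, -1), 7), Rational(1, 2))), Rational(-1, 29)) = Mul(Add(2, Pow(Mul(-6, Rational(1, 5), 7), Rational(1, 2))), Rational(-1, 29)) = Mul(Add(2, Pow(Rational(-42, 5), Rational(1, 2))), Rational(-1, 29)) = Mul(Add(2, Mul(Rational(1, 5), I, Pow(210, Rational(1, 2)))), Rational(-1, 29)) = Add(Rational(-2, 29), Mul(Rational(-1, 145), I, Pow(210, Rational(1, 2))))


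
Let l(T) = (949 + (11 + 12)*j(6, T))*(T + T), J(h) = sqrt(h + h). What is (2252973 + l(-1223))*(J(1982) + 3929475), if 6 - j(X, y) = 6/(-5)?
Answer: -1859972195235 - 4733386*sqrt(991)/5 ≈ -1.8600e+12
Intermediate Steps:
j(X, y) = 36/5 (j(X, y) = 6 - 6/(-5) = 6 - 6*(-1)/5 = 6 - 1*(-6/5) = 6 + 6/5 = 36/5)
J(h) = sqrt(2)*sqrt(h) (J(h) = sqrt(2*h) = sqrt(2)*sqrt(h))
l(T) = 11146*T/5 (l(T) = (949 + (11 + 12)*(36/5))*(T + T) = (949 + 23*(36/5))*(2*T) = (949 + 828/5)*(2*T) = 5573*(2*T)/5 = 11146*T/5)
(2252973 + l(-1223))*(J(1982) + 3929475) = (2252973 + (11146/5)*(-1223))*(sqrt(2)*sqrt(1982) + 3929475) = (2252973 - 13631558/5)*(2*sqrt(991) + 3929475) = -2366693*(3929475 + 2*sqrt(991))/5 = -1859972195235 - 4733386*sqrt(991)/5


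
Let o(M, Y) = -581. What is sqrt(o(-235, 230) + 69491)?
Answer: sqrt(68910) ≈ 262.51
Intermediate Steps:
sqrt(o(-235, 230) + 69491) = sqrt(-581 + 69491) = sqrt(68910)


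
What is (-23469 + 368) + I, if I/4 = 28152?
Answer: 89507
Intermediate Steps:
I = 112608 (I = 4*28152 = 112608)
(-23469 + 368) + I = (-23469 + 368) + 112608 = -23101 + 112608 = 89507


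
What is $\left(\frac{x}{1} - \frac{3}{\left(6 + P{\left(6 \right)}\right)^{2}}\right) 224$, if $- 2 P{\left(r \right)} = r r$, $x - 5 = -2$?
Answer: $\frac{2002}{3} \approx 667.33$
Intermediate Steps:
$x = 3$ ($x = 5 - 2 = 3$)
$P{\left(r \right)} = - \frac{r^{2}}{2}$ ($P{\left(r \right)} = - \frac{r r}{2} = - \frac{r^{2}}{2}$)
$\left(\frac{x}{1} - \frac{3}{\left(6 + P{\left(6 \right)}\right)^{2}}\right) 224 = \left(\frac{3}{1} - \frac{3}{\left(6 - \frac{6^{2}}{2}\right)^{2}}\right) 224 = \left(3 \cdot 1 - \frac{3}{\left(6 - 18\right)^{2}}\right) 224 = \left(3 - \frac{3}{\left(6 - 18\right)^{2}}\right) 224 = \left(3 - \frac{3}{\left(-12\right)^{2}}\right) 224 = \left(3 - \frac{3}{144}\right) 224 = \left(3 - \frac{1}{48}\right) 224 = \frac{143}{48} \cdot 224 = \frac{2002}{3}$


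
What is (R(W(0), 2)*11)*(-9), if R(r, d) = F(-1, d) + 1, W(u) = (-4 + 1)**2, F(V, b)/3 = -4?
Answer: 1089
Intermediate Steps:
F(V, b) = -12 (F(V, b) = 3*(-4) = -12)
W(u) = 9 (W(u) = (-3)**2 = 9)
R(r, d) = -11 (R(r, d) = -12 + 1 = -11)
(R(W(0), 2)*11)*(-9) = -11*11*(-9) = -121*(-9) = 1089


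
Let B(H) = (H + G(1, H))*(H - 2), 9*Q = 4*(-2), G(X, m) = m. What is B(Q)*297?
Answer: 4576/3 ≈ 1525.3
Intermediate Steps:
Q = -8/9 (Q = (4*(-2))/9 = (⅑)*(-8) = -8/9 ≈ -0.88889)
B(H) = 2*H*(-2 + H) (B(H) = (H + H)*(H - 2) = (2*H)*(-2 + H) = 2*H*(-2 + H))
B(Q)*297 = (2*(-8/9)*(-2 - 8/9))*297 = (2*(-8/9)*(-26/9))*297 = (416/81)*297 = 4576/3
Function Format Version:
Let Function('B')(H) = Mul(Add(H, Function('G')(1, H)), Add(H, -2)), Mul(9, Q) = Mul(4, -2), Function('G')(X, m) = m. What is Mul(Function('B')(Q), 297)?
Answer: Rational(4576, 3) ≈ 1525.3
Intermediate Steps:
Q = Rational(-8, 9) (Q = Mul(Rational(1, 9), Mul(4, -2)) = Mul(Rational(1, 9), -8) = Rational(-8, 9) ≈ -0.88889)
Function('B')(H) = Mul(2, H, Add(-2, H)) (Function('B')(H) = Mul(Add(H, H), Add(H, -2)) = Mul(Mul(2, H), Add(-2, H)) = Mul(2, H, Add(-2, H)))
Mul(Function('B')(Q), 297) = Mul(Mul(2, Rational(-8, 9), Add(-2, Rational(-8, 9))), 297) = Mul(Mul(2, Rational(-8, 9), Rational(-26, 9)), 297) = Mul(Rational(416, 81), 297) = Rational(4576, 3)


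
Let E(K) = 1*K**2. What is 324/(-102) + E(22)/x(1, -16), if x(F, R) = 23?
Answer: 6986/391 ≈ 17.867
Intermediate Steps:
E(K) = K**2
324/(-102) + E(22)/x(1, -16) = 324/(-102) + 22**2/23 = 324*(-1/102) + 484*(1/23) = -54/17 + 484/23 = 6986/391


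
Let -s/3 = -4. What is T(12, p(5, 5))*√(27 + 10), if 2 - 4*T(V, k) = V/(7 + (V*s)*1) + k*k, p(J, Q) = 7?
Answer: -7109*√37/604 ≈ -71.593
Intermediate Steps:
s = 12 (s = -3*(-4) = 12)
T(V, k) = ½ - k²/4 - V/(4*(7 + 12*V)) (T(V, k) = ½ - (V/(7 + (V*12)*1) + k*k)/4 = ½ - (V/(7 + (12*V)*1) + k²)/4 = ½ - (V/(7 + 12*V) + k²)/4 = ½ - (k² + V/(7 + 12*V))/4 = ½ + (-k²/4 - V/(4*(7 + 12*V))) = ½ - k²/4 - V/(4*(7 + 12*V)))
T(12, p(5, 5))*√(27 + 10) = ((14 - 7*7² + 23*12 - 12*12*7²)/(4*(7 + 12*12)))*√(27 + 10) = ((14 - 7*49 + 276 - 12*12*49)/(4*(7 + 144)))*√37 = ((¼)*(14 - 343 + 276 - 7056)/151)*√37 = ((¼)*(1/151)*(-7109))*√37 = -7109*√37/604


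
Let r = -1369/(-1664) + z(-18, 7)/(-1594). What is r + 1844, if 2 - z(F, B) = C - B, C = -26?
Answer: 2446589525/1326208 ≈ 1844.8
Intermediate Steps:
z(F, B) = 28 + B (z(F, B) = 2 - (-26 - B) = 2 + (26 + B) = 28 + B)
r = 1061973/1326208 (r = -1369/(-1664) + (28 + 7)/(-1594) = -1369*(-1/1664) + 35*(-1/1594) = 1369/1664 - 35/1594 = 1061973/1326208 ≈ 0.80076)
r + 1844 = 1061973/1326208 + 1844 = 2446589525/1326208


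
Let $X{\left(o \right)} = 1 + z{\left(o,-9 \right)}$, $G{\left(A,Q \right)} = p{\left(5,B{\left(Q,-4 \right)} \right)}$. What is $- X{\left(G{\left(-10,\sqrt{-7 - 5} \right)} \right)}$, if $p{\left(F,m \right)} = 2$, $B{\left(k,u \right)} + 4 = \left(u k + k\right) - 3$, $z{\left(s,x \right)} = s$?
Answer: $-3$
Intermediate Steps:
$B{\left(k,u \right)} = -7 + k + k u$ ($B{\left(k,u \right)} = -4 - \left(3 - k - u k\right) = -4 - \left(3 - k - k u\right) = -4 + \left(-3 + k + k u\right) = -7 + k + k u$)
$G{\left(A,Q \right)} = 2$
$X{\left(o \right)} = 1 + o$
$- X{\left(G{\left(-10,\sqrt{-7 - 5} \right)} \right)} = - (1 + 2) = \left(-1\right) 3 = -3$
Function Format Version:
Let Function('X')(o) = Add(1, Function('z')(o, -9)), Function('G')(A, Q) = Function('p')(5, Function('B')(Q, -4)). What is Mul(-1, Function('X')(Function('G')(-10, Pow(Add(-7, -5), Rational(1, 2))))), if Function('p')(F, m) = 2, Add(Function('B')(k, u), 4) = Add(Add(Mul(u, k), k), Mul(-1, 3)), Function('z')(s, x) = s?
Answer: -3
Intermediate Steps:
Function('B')(k, u) = Add(-7, k, Mul(k, u)) (Function('B')(k, u) = Add(-4, Add(Add(Mul(u, k), k), Mul(-1, 3))) = Add(-4, Add(Add(Mul(k, u), k), -3)) = Add(-4, Add(Add(k, Mul(k, u)), -3)) = Add(-4, Add(-3, k, Mul(k, u))) = Add(-7, k, Mul(k, u)))
Function('G')(A, Q) = 2
Function('X')(o) = Add(1, o)
Mul(-1, Function('X')(Function('G')(-10, Pow(Add(-7, -5), Rational(1, 2))))) = Mul(-1, Add(1, 2)) = Mul(-1, 3) = -3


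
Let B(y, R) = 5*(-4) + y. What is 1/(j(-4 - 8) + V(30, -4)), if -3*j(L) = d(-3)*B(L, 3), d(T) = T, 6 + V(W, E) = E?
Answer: -1/42 ≈ -0.023810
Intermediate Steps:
V(W, E) = -6 + E
B(y, R) = -20 + y
j(L) = -20 + L (j(L) = -(-1)*(-20 + L) = -(60 - 3*L)/3 = -20 + L)
1/(j(-4 - 8) + V(30, -4)) = 1/((-20 + (-4 - 8)) + (-6 - 4)) = 1/((-20 - 12) - 10) = 1/(-32 - 10) = 1/(-42) = -1/42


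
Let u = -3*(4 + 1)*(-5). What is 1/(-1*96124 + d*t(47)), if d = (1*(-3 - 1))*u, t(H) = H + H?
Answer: -1/124324 ≈ -8.0435e-6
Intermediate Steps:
t(H) = 2*H
u = 75 (u = -3*5*(-5) = -15*(-5) = 75)
d = -300 (d = (1*(-3 - 1))*75 = (1*(-4))*75 = -4*75 = -300)
1/(-1*96124 + d*t(47)) = 1/(-1*96124 - 600*47) = 1/(-96124 - 300*94) = 1/(-96124 - 28200) = 1/(-124324) = -1/124324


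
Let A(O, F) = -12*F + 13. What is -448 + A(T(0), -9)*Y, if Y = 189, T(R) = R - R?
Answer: 22421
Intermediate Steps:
T(R) = 0
A(O, F) = 13 - 12*F
-448 + A(T(0), -9)*Y = -448 + (13 - 12*(-9))*189 = -448 + (13 + 108)*189 = -448 + 121*189 = -448 + 22869 = 22421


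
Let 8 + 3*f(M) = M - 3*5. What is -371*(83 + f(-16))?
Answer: -25970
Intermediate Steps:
f(M) = -23/3 + M/3 (f(M) = -8/3 + (M - 3*5)/3 = -8/3 + (M - 15)/3 = -8/3 + (-15 + M)/3 = -8/3 + (-5 + M/3) = -23/3 + M/3)
-371*(83 + f(-16)) = -371*(83 + (-23/3 + (1/3)*(-16))) = -371*(83 + (-23/3 - 16/3)) = -371*(83 - 13) = -371*70 = -25970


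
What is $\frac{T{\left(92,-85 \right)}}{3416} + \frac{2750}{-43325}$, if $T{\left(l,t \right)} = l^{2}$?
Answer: $\frac{1786544}{739991} \approx 2.4143$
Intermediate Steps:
$\frac{T{\left(92,-85 \right)}}{3416} + \frac{2750}{-43325} = \frac{92^{2}}{3416} + \frac{2750}{-43325} = 8464 \cdot \frac{1}{3416} + 2750 \left(- \frac{1}{43325}\right) = \frac{1058}{427} - \frac{110}{1733} = \frac{1786544}{739991}$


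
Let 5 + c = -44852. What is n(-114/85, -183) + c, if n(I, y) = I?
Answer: -3812959/85 ≈ -44858.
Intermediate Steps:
c = -44857 (c = -5 - 44852 = -44857)
n(-114/85, -183) + c = -114/85 - 44857 = -3812959/85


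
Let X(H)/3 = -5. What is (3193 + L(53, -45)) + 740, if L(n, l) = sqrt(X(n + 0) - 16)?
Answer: 3933 + I*sqrt(31) ≈ 3933.0 + 5.5678*I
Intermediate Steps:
X(H) = -15 (X(H) = 3*(-5) = -15)
L(n, l) = I*sqrt(31) (L(n, l) = sqrt(-15 - 16) = sqrt(-31) = I*sqrt(31))
(3193 + L(53, -45)) + 740 = (3193 + I*sqrt(31)) + 740 = 3933 + I*sqrt(31)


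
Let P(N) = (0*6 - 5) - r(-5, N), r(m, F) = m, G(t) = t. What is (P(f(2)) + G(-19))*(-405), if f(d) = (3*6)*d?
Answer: 7695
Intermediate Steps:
f(d) = 18*d
P(N) = 0 (P(N) = (0*6 - 5) - 1*(-5) = (0 - 5) + 5 = -5 + 5 = 0)
(P(f(2)) + G(-19))*(-405) = (0 - 19)*(-405) = -19*(-405) = 7695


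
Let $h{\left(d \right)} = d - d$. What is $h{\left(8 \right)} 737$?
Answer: $0$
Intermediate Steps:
$h{\left(d \right)} = 0$
$h{\left(8 \right)} 737 = 0 \cdot 737 = 0$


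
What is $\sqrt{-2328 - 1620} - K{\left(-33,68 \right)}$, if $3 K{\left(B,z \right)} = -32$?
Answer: $\frac{32}{3} + 2 i \sqrt{987} \approx 10.667 + 62.833 i$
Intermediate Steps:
$K{\left(B,z \right)} = - \frac{32}{3}$ ($K{\left(B,z \right)} = \frac{1}{3} \left(-32\right) = - \frac{32}{3}$)
$\sqrt{-2328 - 1620} - K{\left(-33,68 \right)} = \sqrt{-2328 - 1620} - - \frac{32}{3} = \sqrt{-3948} + \frac{32}{3} = 2 i \sqrt{987} + \frac{32}{3} = \frac{32}{3} + 2 i \sqrt{987}$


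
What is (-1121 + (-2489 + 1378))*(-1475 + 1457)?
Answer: 40176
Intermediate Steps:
(-1121 + (-2489 + 1378))*(-1475 + 1457) = (-1121 - 1111)*(-18) = -2232*(-18) = 40176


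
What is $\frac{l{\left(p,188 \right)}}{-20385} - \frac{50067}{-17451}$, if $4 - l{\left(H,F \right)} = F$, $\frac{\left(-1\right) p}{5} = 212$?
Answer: $\frac{113758531}{39526515} \approx 2.878$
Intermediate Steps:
$p = -1060$ ($p = \left(-5\right) 212 = -1060$)
$l{\left(H,F \right)} = 4 - F$
$\frac{l{\left(p,188 \right)}}{-20385} - \frac{50067}{-17451} = \frac{4 - 188}{-20385} - \frac{50067}{-17451} = \left(4 - 188\right) \left(- \frac{1}{20385}\right) - - \frac{5563}{1939} = \left(-184\right) \left(- \frac{1}{20385}\right) + \frac{5563}{1939} = \frac{184}{20385} + \frac{5563}{1939} = \frac{113758531}{39526515}$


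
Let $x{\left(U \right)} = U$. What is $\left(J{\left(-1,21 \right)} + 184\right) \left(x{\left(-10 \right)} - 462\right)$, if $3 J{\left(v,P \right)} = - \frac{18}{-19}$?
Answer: $- \frac{1652944}{19} \approx -86997.0$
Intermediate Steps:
$J{\left(v,P \right)} = \frac{6}{19}$ ($J{\left(v,P \right)} = \frac{\left(-18\right) \frac{1}{-19}}{3} = \frac{\left(-18\right) \left(- \frac{1}{19}\right)}{3} = \frac{1}{3} \cdot \frac{18}{19} = \frac{6}{19}$)
$\left(J{\left(-1,21 \right)} + 184\right) \left(x{\left(-10 \right)} - 462\right) = \left(\frac{6}{19} + 184\right) \left(-10 - 462\right) = \frac{3502}{19} \left(-472\right) = - \frac{1652944}{19}$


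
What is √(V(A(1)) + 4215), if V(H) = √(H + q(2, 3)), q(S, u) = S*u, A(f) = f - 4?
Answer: √(4215 + √3) ≈ 64.936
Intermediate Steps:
A(f) = -4 + f
V(H) = √(6 + H) (V(H) = √(H + 2*3) = √(H + 6) = √(6 + H))
√(V(A(1)) + 4215) = √(√(6 + (-4 + 1)) + 4215) = √(√(6 - 3) + 4215) = √(√3 + 4215) = √(4215 + √3)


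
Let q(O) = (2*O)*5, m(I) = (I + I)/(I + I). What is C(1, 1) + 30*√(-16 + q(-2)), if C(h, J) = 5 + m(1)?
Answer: 6 + 180*I ≈ 6.0 + 180.0*I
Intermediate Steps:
m(I) = 1 (m(I) = (2*I)/((2*I)) = (2*I)*(1/(2*I)) = 1)
q(O) = 10*O
C(h, J) = 6 (C(h, J) = 5 + 1 = 6)
C(1, 1) + 30*√(-16 + q(-2)) = 6 + 30*√(-16 + 10*(-2)) = 6 + 30*√(-16 - 20) = 6 + 30*√(-36) = 6 + 30*(6*I) = 6 + 180*I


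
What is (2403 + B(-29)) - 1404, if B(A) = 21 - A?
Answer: 1049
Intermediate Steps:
(2403 + B(-29)) - 1404 = (2403 + (21 - 1*(-29))) - 1404 = (2403 + (21 + 29)) - 1404 = (2403 + 50) - 1404 = 2453 - 1404 = 1049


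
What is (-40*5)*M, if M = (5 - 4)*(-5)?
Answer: 1000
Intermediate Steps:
M = -5 (M = 1*(-5) = -5)
(-40*5)*M = -40*5*(-5) = -200*(-5) = 1000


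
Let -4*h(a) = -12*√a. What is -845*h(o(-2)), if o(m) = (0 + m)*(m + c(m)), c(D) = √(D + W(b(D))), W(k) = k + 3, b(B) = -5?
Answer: -5070*√(1 - I) ≈ -5570.3 + 2307.3*I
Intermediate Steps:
W(k) = 3 + k
c(D) = √(-2 + D) (c(D) = √(D + (3 - 5)) = √(D - 2) = √(-2 + D))
o(m) = m*(m + √(-2 + m)) (o(m) = (0 + m)*(m + √(-2 + m)) = m*(m + √(-2 + m)))
h(a) = 3*√a (h(a) = -(-3)*√a = 3*√a)
-845*h(o(-2)) = -2535*√(-2*(-2 + √(-2 - 2))) = -2535*√(-2*(-2 + √(-4))) = -2535*√(-2*(-2 + 2*I)) = -2535*√(4 - 4*I)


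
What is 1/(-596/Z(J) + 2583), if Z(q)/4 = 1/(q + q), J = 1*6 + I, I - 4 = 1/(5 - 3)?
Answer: -1/546 ≈ -0.0018315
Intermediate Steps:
I = 9/2 (I = 4 + 1/(5 - 3) = 4 + 1/2 = 9/2 ≈ 4.5000)
J = 21/2 (J = 1*6 + 9/2 = 6 + 9/2 = 21/2 ≈ 10.500)
Z(q) = 2/q (Z(q) = 4/(q + q) = 4/((2*q)) = 4*(1/(2*q)) = 2/q)
1/(-596/Z(J) + 2583) = 1/(-596/(2/(21/2)) + 2583) = 1/(-596/(2*(2/21)) + 2583) = 1/(-596/4/21 + 2583) = 1/(-596*21/4 + 2583) = 1/(-3129 + 2583) = 1/(-546) = -1/546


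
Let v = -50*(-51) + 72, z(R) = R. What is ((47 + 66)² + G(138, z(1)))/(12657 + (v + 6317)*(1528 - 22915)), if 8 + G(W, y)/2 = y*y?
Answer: -12755/191165736 ≈ -6.6722e-5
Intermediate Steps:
v = 2622 (v = 2550 + 72 = 2622)
G(W, y) = -16 + 2*y² (G(W, y) = -16 + 2*(y*y) = -16 + 2*y²)
((47 + 66)² + G(138, z(1)))/(12657 + (v + 6317)*(1528 - 22915)) = ((47 + 66)² + (-16 + 2*1²))/(12657 + (2622 + 6317)*(1528 - 22915)) = (113² + (-16 + 2*1))/(12657 + 8939*(-21387)) = (12769 + (-16 + 2))/(12657 - 191178393) = (12769 - 14)/(-191165736) = 12755*(-1/191165736) = -12755/191165736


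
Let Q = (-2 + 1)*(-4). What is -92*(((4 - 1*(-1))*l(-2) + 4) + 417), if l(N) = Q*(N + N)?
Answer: -31372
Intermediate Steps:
Q = 4 (Q = -1*(-4) = 4)
l(N) = 8*N (l(N) = 4*(N + N) = 4*(2*N) = 8*N)
-92*(((4 - 1*(-1))*l(-2) + 4) + 417) = -92*(((4 - 1*(-1))*(8*(-2)) + 4) + 417) = -92*(((4 + 1)*(-16) + 4) + 417) = -92*((5*(-16) + 4) + 417) = -92*((-80 + 4) + 417) = -92*(-76 + 417) = -92*341 = -31372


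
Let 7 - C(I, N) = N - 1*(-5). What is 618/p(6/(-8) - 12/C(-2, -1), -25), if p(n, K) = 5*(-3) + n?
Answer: -2472/79 ≈ -31.291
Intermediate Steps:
C(I, N) = 2 - N (C(I, N) = 7 - (N - 1*(-5)) = 7 - (N + 5) = 7 - (5 + N) = 7 + (-5 - N) = 2 - N)
p(n, K) = -15 + n
618/p(6/(-8) - 12/C(-2, -1), -25) = 618/(-15 + (6/(-8) - 12/(2 - 1*(-1)))) = 618/(-15 + (6*(-⅛) - 12/(2 + 1))) = 618/(-15 + (-¾ - 12/3)) = 618/(-15 + (-¾ - 12*⅓)) = 618/(-15 + (-¾ - 4)) = 618/(-15 - 19/4) = 618/(-79/4) = 618*(-4/79) = -2472/79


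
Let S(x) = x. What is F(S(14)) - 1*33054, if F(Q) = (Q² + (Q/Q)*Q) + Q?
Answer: -32830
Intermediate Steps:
F(Q) = Q² + 2*Q (F(Q) = (Q² + 1*Q) + Q = (Q² + Q) + Q = (Q + Q²) + Q = Q² + 2*Q)
F(S(14)) - 1*33054 = 14*(2 + 14) - 1*33054 = 14*16 - 33054 = 224 - 33054 = -32830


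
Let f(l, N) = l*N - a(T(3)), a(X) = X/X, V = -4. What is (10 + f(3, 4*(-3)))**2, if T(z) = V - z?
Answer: 729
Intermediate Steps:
T(z) = -4 - z
a(X) = 1
f(l, N) = -1 + N*l (f(l, N) = l*N - 1*1 = N*l - 1 = -1 + N*l)
(10 + f(3, 4*(-3)))**2 = (10 + (-1 + (4*(-3))*3))**2 = (10 + (-1 - 12*3))**2 = (10 + (-1 - 36))**2 = (10 - 37)**2 = (-27)**2 = 729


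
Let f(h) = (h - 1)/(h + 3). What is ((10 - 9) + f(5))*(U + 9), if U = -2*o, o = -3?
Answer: 45/2 ≈ 22.500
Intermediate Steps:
U = 6 (U = -2*(-3) = 6)
f(h) = (-1 + h)/(3 + h)
((10 - 9) + f(5))*(U + 9) = ((10 - 9) + (-1 + 5)/(3 + 5))*(6 + 9) = (1 + 4/8)*15 = (1 + (⅛)*4)*15 = (1 + ½)*15 = (3/2)*15 = 45/2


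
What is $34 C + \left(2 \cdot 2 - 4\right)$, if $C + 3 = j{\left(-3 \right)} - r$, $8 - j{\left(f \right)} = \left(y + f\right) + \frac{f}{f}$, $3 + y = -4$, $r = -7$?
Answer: $714$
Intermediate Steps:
$y = -7$ ($y = -3 - 4 = -7$)
$j{\left(f \right)} = 14 - f$ ($j{\left(f \right)} = 8 - \left(\left(-7 + f\right) + \frac{f}{f}\right) = 8 - \left(\left(-7 + f\right) + 1\right) = 8 - \left(-6 + f\right) = 14 - f$)
$C = 21$ ($C = -3 + \left(\left(14 - -3\right) - -7\right) = -3 + \left(\left(14 + 3\right) + 7\right) = -3 + \left(17 + 7\right) = -3 + 24 = 21$)
$34 C + \left(2 \cdot 2 - 4\right) = 34 \cdot 21 + \left(2 \cdot 2 - 4\right) = 714 + \left(4 - 4\right) = 714 + 0 = 714$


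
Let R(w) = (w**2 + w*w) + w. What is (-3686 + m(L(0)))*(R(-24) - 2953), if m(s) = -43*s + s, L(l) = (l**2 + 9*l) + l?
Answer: 6726950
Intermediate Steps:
L(l) = l**2 + 10*l
R(w) = w + 2*w**2 (R(w) = (w**2 + w**2) + w = 2*w**2 + w = w + 2*w**2)
m(s) = -42*s
(-3686 + m(L(0)))*(R(-24) - 2953) = (-3686 - 0*(10 + 0))*(-24*(1 + 2*(-24)) - 2953) = (-3686 - 0*10)*(-24*(1 - 48) - 2953) = (-3686 - 42*0)*(-24*(-47) - 2953) = (-3686 + 0)*(1128 - 2953) = -3686*(-1825) = 6726950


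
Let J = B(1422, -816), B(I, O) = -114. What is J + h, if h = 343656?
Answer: 343542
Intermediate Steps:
J = -114
J + h = -114 + 343656 = 343542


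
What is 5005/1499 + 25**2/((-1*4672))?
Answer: 22446485/7003328 ≈ 3.2051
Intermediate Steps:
5005/1499 + 25**2/((-1*4672)) = 5005*(1/1499) + 625/(-4672) = 5005/1499 + 625*(-1/4672) = 5005/1499 - 625/4672 = 22446485/7003328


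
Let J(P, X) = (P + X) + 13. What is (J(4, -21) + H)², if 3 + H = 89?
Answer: 6724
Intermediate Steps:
H = 86 (H = -3 + 89 = 86)
J(P, X) = 13 + P + X
(J(4, -21) + H)² = ((13 + 4 - 21) + 86)² = (-4 + 86)² = 82² = 6724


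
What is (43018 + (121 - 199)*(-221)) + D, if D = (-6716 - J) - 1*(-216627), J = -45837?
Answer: 316004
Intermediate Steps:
D = 255748 (D = (-6716 - 1*(-45837)) - 1*(-216627) = (-6716 + 45837) + 216627 = 39121 + 216627 = 255748)
(43018 + (121 - 199)*(-221)) + D = (43018 + (121 - 199)*(-221)) + 255748 = (43018 - 78*(-221)) + 255748 = (43018 + 17238) + 255748 = 60256 + 255748 = 316004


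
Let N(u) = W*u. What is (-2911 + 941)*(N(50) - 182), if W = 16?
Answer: -1217460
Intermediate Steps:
N(u) = 16*u
(-2911 + 941)*(N(50) - 182) = (-2911 + 941)*(16*50 - 182) = -1970*(800 - 182) = -1970*618 = -1217460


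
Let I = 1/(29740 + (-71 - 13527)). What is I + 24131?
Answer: 389522603/16142 ≈ 24131.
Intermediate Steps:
I = 1/16142 (I = 1/(29740 - 13598) = 1/16142 ≈ 6.1950e-5)
I + 24131 = 1/16142 + 24131 = 389522603/16142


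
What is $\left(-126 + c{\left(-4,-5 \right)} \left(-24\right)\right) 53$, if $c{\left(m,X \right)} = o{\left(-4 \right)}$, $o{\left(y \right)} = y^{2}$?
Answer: $-27030$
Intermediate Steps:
$c{\left(m,X \right)} = 16$ ($c{\left(m,X \right)} = \left(-4\right)^{2} = 16$)
$\left(-126 + c{\left(-4,-5 \right)} \left(-24\right)\right) 53 = \left(-126 + 16 \left(-24\right)\right) 53 = \left(-126 - 384\right) 53 = \left(-510\right) 53 = -27030$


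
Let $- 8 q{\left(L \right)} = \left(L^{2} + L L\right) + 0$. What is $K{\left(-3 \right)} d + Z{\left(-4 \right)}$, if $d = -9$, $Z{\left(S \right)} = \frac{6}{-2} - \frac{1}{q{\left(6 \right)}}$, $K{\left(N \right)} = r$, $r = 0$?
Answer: $- \frac{26}{9} \approx -2.8889$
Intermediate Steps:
$q{\left(L \right)} = - \frac{L^{2}}{4}$ ($q{\left(L \right)} = - \frac{\left(L^{2} + L L\right) + 0}{8} = - \frac{\left(L^{2} + L^{2}\right) + 0}{8} = - \frac{2 L^{2} + 0}{8} = - \frac{2 L^{2}}{8} = - \frac{L^{2}}{4}$)
$K{\left(N \right)} = 0$
$Z{\left(S \right)} = - \frac{26}{9}$ ($Z{\left(S \right)} = \frac{6}{-2} - \frac{1}{\left(- \frac{1}{4}\right) 6^{2}} = 6 \left(- \frac{1}{2}\right) - \frac{1}{\left(- \frac{1}{4}\right) 36} = -3 - \frac{1}{-9} = -3 - - \frac{1}{9} = -3 + \frac{1}{9} = - \frac{26}{9}$)
$K{\left(-3 \right)} d + Z{\left(-4 \right)} = 0 \left(-9\right) - \frac{26}{9} = 0 - \frac{26}{9} = - \frac{26}{9}$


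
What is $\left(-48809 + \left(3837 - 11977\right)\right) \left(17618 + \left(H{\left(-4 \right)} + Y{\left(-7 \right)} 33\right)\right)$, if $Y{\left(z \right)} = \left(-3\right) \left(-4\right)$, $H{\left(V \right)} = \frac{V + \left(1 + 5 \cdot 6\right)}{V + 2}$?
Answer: $- \frac{2050220949}{2} \approx -1.0251 \cdot 10^{9}$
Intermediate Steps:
$H{\left(V \right)} = \frac{31 + V}{2 + V}$ ($H{\left(V \right)} = \frac{V + \left(1 + 30\right)}{2 + V} = \frac{V + 31}{2 + V} = \frac{31 + V}{2 + V}$)
$Y{\left(z \right)} = 12$
$\left(-48809 + \left(3837 - 11977\right)\right) \left(17618 + \left(H{\left(-4 \right)} + Y{\left(-7 \right)} 33\right)\right) = \left(-48809 + \left(3837 - 11977\right)\right) \left(17618 + \left(\frac{31 - 4}{2 - 4} + 12 \cdot 33\right)\right) = \left(-48809 + \left(3837 - 11977\right)\right) \left(17618 + \left(\frac{1}{-2} \cdot 27 + 396\right)\right) = \left(-48809 - 8140\right) \left(17618 + \left(\left(- \frac{1}{2}\right) 27 + 396\right)\right) = - 56949 \left(17618 + \left(- \frac{27}{2} + 396\right)\right) = - 56949 \left(17618 + \frac{765}{2}\right) = \left(-56949\right) \frac{36001}{2} = - \frac{2050220949}{2}$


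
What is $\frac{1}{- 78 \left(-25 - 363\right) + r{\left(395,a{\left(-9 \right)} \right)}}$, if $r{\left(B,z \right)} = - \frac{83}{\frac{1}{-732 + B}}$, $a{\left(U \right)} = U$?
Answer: $\frac{1}{58235} \approx 1.7172 \cdot 10^{-5}$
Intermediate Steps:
$r{\left(B,z \right)} = 60756 - 83 B$ ($r{\left(B,z \right)} = - 83 \left(-732 + B\right) = 60756 - 83 B$)
$\frac{1}{- 78 \left(-25 - 363\right) + r{\left(395,a{\left(-9 \right)} \right)}} = \frac{1}{- 78 \left(-25 - 363\right) + \left(60756 - 32785\right)} = \frac{1}{\left(-78\right) \left(-388\right) + \left(60756 - 32785\right)} = \frac{1}{30264 + 27971} = \frac{1}{58235}$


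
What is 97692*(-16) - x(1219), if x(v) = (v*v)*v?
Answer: -1812949531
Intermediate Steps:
x(v) = v³ (x(v) = v²*v = v³)
97692*(-16) - x(1219) = 97692*(-16) - 1*1219³ = -1563072 - 1*1811386459 = -1563072 - 1811386459 = -1812949531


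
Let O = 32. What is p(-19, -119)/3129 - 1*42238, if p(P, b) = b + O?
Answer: -44054263/1043 ≈ -42238.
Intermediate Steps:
p(P, b) = 32 + b (p(P, b) = b + 32 = 32 + b)
p(-19, -119)/3129 - 1*42238 = (32 - 119)/3129 - 1*42238 = -87*1/3129 - 42238 = -29/1043 - 42238 = -44054263/1043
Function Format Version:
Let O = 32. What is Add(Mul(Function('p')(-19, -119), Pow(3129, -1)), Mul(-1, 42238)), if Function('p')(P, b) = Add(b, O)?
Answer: Rational(-44054263, 1043) ≈ -42238.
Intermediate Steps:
Function('p')(P, b) = Add(32, b) (Function('p')(P, b) = Add(b, 32) = Add(32, b))
Add(Mul(Function('p')(-19, -119), Pow(3129, -1)), Mul(-1, 42238)) = Add(Mul(Add(32, -119), Pow(3129, -1)), Mul(-1, 42238)) = Add(Mul(-87, Rational(1, 3129)), -42238) = Add(Rational(-29, 1043), -42238) = Rational(-44054263, 1043)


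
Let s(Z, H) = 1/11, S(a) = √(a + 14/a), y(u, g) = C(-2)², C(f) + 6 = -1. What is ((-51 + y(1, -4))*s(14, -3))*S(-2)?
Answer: -6*I/11 ≈ -0.54545*I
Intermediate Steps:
C(f) = -7 (C(f) = -6 - 1 = -7)
y(u, g) = 49 (y(u, g) = (-7)² = 49)
s(Z, H) = 1/11 (s(Z, H) = 1*(1/11) = 1/11)
((-51 + y(1, -4))*s(14, -3))*S(-2) = ((-51 + 49)*(1/11))*√(-2 + 14/(-2)) = (-2*1/11)*√(-2 + 14*(-½)) = -2*√(-2 - 7)/11 = -6*I/11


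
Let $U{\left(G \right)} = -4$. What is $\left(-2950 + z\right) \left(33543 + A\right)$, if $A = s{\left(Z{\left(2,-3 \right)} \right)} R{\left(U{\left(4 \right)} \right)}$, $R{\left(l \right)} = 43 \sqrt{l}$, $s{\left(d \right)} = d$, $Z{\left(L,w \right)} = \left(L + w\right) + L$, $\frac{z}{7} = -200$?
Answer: $-145912050 - 374100 i \approx -1.4591 \cdot 10^{8} - 3.741 \cdot 10^{5} i$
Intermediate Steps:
$z = -1400$ ($z = 7 \left(-200\right) = -1400$)
$Z{\left(L,w \right)} = w + 2 L$
$A = 86 i$ ($A = \left(-3 + 2 \cdot 2\right) 43 \sqrt{-4} = \left(-3 + 4\right) 43 \cdot 2 i = 1 \cdot 86 i = 86 i \approx 86.0 i$)
$\left(-2950 + z\right) \left(33543 + A\right) = \left(-2950 - 1400\right) \left(33543 + 86 i\right) = - 4350 \left(33543 + 86 i\right) = -145912050 - 374100 i$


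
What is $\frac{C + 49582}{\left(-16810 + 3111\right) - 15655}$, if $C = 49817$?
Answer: $- \frac{99399}{29354} \approx -3.3862$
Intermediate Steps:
$\frac{C + 49582}{\left(-16810 + 3111\right) - 15655} = \frac{49817 + 49582}{\left(-16810 + 3111\right) - 15655} = \frac{99399}{-13699 - 15655} = \frac{99399}{-29354} = 99399 \left(- \frac{1}{29354}\right) = - \frac{99399}{29354}$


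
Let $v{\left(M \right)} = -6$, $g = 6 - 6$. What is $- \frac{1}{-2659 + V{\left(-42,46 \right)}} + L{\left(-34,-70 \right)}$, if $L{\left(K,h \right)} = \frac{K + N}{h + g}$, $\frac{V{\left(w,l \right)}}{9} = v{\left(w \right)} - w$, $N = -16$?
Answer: $\frac{11682}{16345} \approx 0.71471$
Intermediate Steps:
$g = 0$
$V{\left(w,l \right)} = -54 - 9 w$ ($V{\left(w,l \right)} = 9 \left(-6 - w\right) = -54 - 9 w$)
$L{\left(K,h \right)} = \frac{-16 + K}{h}$ ($L{\left(K,h \right)} = \frac{K - 16}{h + 0} = \frac{-16 + K}{h}$)
$- \frac{1}{-2659 + V{\left(-42,46 \right)}} + L{\left(-34,-70 \right)} = - \frac{1}{-2659 - -324} + \frac{-16 - 34}{-70} = - \frac{1}{-2659 + \left(-54 + 378\right)} - - \frac{5}{7} = - \frac{1}{-2659 + 324} + \frac{5}{7} = - \frac{1}{-2335} + \frac{5}{7} = \left(-1\right) \left(- \frac{1}{2335}\right) + \frac{5}{7} = \frac{1}{2335} + \frac{5}{7} = \frac{11682}{16345}$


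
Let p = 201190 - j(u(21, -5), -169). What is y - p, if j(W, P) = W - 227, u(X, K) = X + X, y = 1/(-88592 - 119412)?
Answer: -41886805501/208004 ≈ -2.0138e+5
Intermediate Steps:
y = -1/208004 (y = 1/(-208004) = -1/208004 ≈ -4.8076e-6)
u(X, K) = 2*X
j(W, P) = -227 + W
p = 201375 (p = 201190 - (-227 + 2*21) = 201190 - (-227 + 42) = 201190 - 1*(-185) = 201190 + 185 = 201375)
y - p = -1/208004 - 1*201375 = -1/208004 - 201375 = -41886805501/208004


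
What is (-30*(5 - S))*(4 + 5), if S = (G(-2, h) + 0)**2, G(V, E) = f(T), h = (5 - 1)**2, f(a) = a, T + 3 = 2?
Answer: -1080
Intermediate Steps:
T = -1 (T = -3 + 2 = -1)
h = 16 (h = 4**2 = 16)
G(V, E) = -1
S = 1 (S = (-1 + 0)**2 = (-1)**2 = 1)
(-30*(5 - S))*(4 + 5) = (-30*(5 - 1*1))*(4 + 5) = -30*(5 - 1)*9 = -30*4*9 = -120*9 = -1080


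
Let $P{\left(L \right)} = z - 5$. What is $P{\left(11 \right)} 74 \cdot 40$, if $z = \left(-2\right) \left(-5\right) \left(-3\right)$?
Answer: $-103600$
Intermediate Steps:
$z = -30$ ($z = 10 \left(-3\right) = -30$)
$P{\left(L \right)} = -35$ ($P{\left(L \right)} = -30 - 5 = -35$)
$P{\left(11 \right)} 74 \cdot 40 = \left(-35\right) 74 \cdot 40 = \left(-2590\right) 40 = -103600$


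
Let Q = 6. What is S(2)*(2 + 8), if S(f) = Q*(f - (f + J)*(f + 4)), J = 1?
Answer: -960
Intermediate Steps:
S(f) = 6*f - 6*(1 + f)*(4 + f) (S(f) = 6*(f - (f + 1)*(f + 4)) = 6*(f - (1 + f)*(4 + f)) = 6*f - 6*(1 + f)*(4 + f))
S(2)*(2 + 8) = (-24 - 24*2 - 6*2²)*(2 + 8) = (-24 - 48 - 6*4)*10 = (-24 - 48 - 24)*10 = -96*10 = -960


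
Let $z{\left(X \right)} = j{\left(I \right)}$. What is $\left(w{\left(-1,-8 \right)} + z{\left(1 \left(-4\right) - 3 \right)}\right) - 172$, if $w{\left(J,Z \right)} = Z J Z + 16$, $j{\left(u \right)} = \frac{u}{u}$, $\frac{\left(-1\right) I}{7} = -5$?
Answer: $-219$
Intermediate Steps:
$I = 35$ ($I = \left(-7\right) \left(-5\right) = 35$)
$j{\left(u \right)} = 1$
$w{\left(J,Z \right)} = 16 + J Z^{2}$ ($w{\left(J,Z \right)} = J Z Z + 16 = J Z^{2} + 16 = 16 + J Z^{2}$)
$z{\left(X \right)} = 1$
$\left(w{\left(-1,-8 \right)} + z{\left(1 \left(-4\right) - 3 \right)}\right) - 172 = \left(\left(16 - \left(-8\right)^{2}\right) + 1\right) - 172 = \left(\left(16 - 64\right) + 1\right) - 172 = \left(-48 + 1\right) - 172 = -47 - 172 = -219$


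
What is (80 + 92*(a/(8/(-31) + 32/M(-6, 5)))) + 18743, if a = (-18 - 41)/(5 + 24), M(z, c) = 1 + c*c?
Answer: 52948095/2842 ≈ 18631.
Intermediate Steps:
M(z, c) = 1 + c**2
a = -59/29 ≈ -2.0345
(80 + 92*(a/(8/(-31) + 32/M(-6, 5)))) + 18743 = (80 + 92*(-59/(29*(8/(-31) + 32/(1 + 5**2))))) + 18743 = (80 + 92*(-59/(29*(8*(-1/31) + 32/(1 + 25))))) + 18743 = (80 + 92*(-59/(29*(-8/31 + 32/26)))) + 18743 = (80 + 92*(-59/(29*(-8/31 + 32*(1/26))))) + 18743 = (80 + 92*(-59/(29*(-8/31 + 16/13)))) + 18743 = (80 + 92*(-59/(29*392/403))) + 18743 = (80 + 92*(-59/29*403/392)) + 18743 = (80 + 92*(-23777/11368)) + 18743 = (80 - 546871/2842) + 18743 = -319511/2842 + 18743 = 52948095/2842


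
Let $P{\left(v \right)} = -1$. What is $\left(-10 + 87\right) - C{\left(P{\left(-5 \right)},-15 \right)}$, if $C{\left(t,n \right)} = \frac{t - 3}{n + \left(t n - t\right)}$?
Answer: $81$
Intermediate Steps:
$C{\left(t,n \right)} = \frac{-3 + t}{n - t + n t}$ ($C{\left(t,n \right)} = \frac{-3 + t}{n + \left(n t - t\right)} = \frac{-3 + t}{n + \left(- t + n t\right)} = \frac{-3 + t}{n - t + n t}$)
$\left(-10 + 87\right) - C{\left(P{\left(-5 \right)},-15 \right)} = \left(-10 + 87\right) - \frac{-3 - 1}{-15 - -1 - -15} = 77 - \frac{1}{-15 + 1 + 15} \left(-4\right) = 77 - 1^{-1} \left(-4\right) = 77 - 1 \left(-4\right) = 77 - -4 = 77 + 4 = 81$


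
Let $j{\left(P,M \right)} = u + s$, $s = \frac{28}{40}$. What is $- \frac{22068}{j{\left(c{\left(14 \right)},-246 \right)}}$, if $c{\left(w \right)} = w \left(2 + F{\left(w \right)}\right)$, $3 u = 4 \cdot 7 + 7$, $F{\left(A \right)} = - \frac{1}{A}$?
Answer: $- \frac{662040}{371} \approx -1784.5$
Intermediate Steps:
$s = \frac{7}{10}$ ($s = 28 \cdot \frac{1}{40} = \frac{7}{10} \approx 0.7$)
$u = \frac{35}{3}$ ($u = \frac{4 \cdot 7 + 7}{3} = \frac{28 + 7}{3} = \frac{1}{3} \cdot 35 = \frac{35}{3} \approx 11.667$)
$c{\left(w \right)} = w \left(2 - \frac{1}{w}\right)$
$j{\left(P,M \right)} = \frac{371}{30}$ ($j{\left(P,M \right)} = \frac{35}{3} + \frac{7}{10} = \frac{371}{30}$)
$- \frac{22068}{j{\left(c{\left(14 \right)},-246 \right)}} = - \frac{22068}{\frac{371}{30}} = \left(-22068\right) \frac{30}{371} = - \frac{662040}{371}$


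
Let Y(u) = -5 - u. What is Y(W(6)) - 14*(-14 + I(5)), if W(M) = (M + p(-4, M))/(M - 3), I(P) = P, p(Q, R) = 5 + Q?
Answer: 356/3 ≈ 118.67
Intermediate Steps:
W(M) = (1 + M)/(-3 + M) (W(M) = (M + (5 - 4))/(M - 3) = (M + 1)/(-3 + M) = (1 + M)/(-3 + M))
Y(W(6)) - 14*(-14 + I(5)) = (-5 - (1 + 6)/(-3 + 6)) - 14*(-14 + 5) = (-5 - 7/3) - 14*(-9) = (-5 - 7/3) - 1*(-126) = (-5 - 1*7/3) + 126 = (-5 - 7/3) + 126 = -22/3 + 126 = 356/3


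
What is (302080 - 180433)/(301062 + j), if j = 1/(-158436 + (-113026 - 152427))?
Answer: 51564825183/127616870117 ≈ 0.40406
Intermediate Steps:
j = -1/423889 (j = 1/(-158436 - 265453) = 1/(-423889) = -1/423889 ≈ -2.3591e-6)
(302080 - 180433)/(301062 + j) = (302080 - 180433)/(301062 - 1/423889) = 121647/(127616870117/423889) = 121647*(423889/127616870117) = 51564825183/127616870117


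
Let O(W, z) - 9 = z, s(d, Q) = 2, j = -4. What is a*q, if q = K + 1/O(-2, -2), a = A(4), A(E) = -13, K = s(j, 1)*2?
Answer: -377/7 ≈ -53.857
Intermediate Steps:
O(W, z) = 9 + z
K = 4 (K = 2*2 = 4)
a = -13
q = 29/7 (q = 4 + 1/(9 - 2) = 4 + 1/7 = 29/7 ≈ 4.1429)
a*q = -13*29/7 = -377/7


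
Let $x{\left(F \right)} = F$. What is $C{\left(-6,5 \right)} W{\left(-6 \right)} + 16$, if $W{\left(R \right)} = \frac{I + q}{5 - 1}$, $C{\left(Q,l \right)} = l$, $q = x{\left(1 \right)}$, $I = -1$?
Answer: $16$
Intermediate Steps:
$q = 1$
$W{\left(R \right)} = 0$ ($W{\left(R \right)} = \frac{-1 + 1}{5 - 1} = \frac{0}{4} = 0 \cdot \frac{1}{4} = 0$)
$C{\left(-6,5 \right)} W{\left(-6 \right)} + 16 = 5 \cdot 0 + 16 = 0 + 16 = 16$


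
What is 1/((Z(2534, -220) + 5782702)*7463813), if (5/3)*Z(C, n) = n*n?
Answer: 1/43377755492246 ≈ 2.3053e-14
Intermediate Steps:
Z(C, n) = 3*n²/5 (Z(C, n) = 3*(n*n)/5 = 3*n²/5)
1/((Z(2534, -220) + 5782702)*7463813) = 1/(((⅗)*(-220)² + 5782702)*7463813) = (1/7463813)/((⅗)*48400 + 5782702) = (1/7463813)/(29040 + 5782702) = (1/7463813)/5811742 = (1/5811742)*(1/7463813) = 1/43377755492246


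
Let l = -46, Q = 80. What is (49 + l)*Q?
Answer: 240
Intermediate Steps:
(49 + l)*Q = (49 - 46)*80 = 3*80 = 240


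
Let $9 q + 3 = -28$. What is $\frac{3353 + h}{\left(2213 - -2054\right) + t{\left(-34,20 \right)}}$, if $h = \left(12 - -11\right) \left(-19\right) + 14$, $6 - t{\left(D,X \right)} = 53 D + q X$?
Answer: $\frac{5274}{11059} \approx 0.4769$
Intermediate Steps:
$q = - \frac{31}{9}$ ($q = - \frac{1}{3} + \frac{1}{9} \left(-28\right) = - \frac{1}{3} - \frac{28}{9} = - \frac{31}{9} \approx -3.4444$)
$t{\left(D,X \right)} = 6 - 53 D + \frac{31 X}{9}$ ($t{\left(D,X \right)} = 6 - \left(53 D - \frac{31 X}{9}\right) = 6 - 53 D + \frac{31 X}{9}$)
$h = -423$ ($h = \left(12 + 11\right) \left(-19\right) + 14 = 23 \left(-19\right) + 14 = -437 + 14 = -423$)
$\frac{3353 + h}{\left(2213 - -2054\right) + t{\left(-34,20 \right)}} = \frac{3353 - 423}{\left(2213 - -2054\right) + \left(6 - -1802 + \frac{31}{9} \cdot 20\right)} = \frac{2930}{\left(2213 + 2054\right) + \left(6 + 1802 + \frac{620}{9}\right)} = \frac{2930}{4267 + \frac{16892}{9}} = \frac{2930}{\frac{55295}{9}} = 2930 \cdot \frac{9}{55295} = \frac{5274}{11059}$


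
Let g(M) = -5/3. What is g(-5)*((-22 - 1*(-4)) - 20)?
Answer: 190/3 ≈ 63.333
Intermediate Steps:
g(M) = -5/3 (g(M) = -5*⅓ = -5/3)
g(-5)*((-22 - 1*(-4)) - 20) = -5*((-22 - 1*(-4)) - 20)/3 = -5*((-22 + 4) - 20)/3 = -5*(-18 - 20)/3 = -5/3*(-38) = 190/3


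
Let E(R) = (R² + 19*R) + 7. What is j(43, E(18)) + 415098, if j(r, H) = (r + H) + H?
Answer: 416487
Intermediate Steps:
E(R) = 7 + R² + 19*R
j(r, H) = r + 2*H (j(r, H) = (H + r) + H = r + 2*H)
j(43, E(18)) + 415098 = (43 + 2*(7 + 18² + 19*18)) + 415098 = (43 + 2*(7 + 324 + 342)) + 415098 = (43 + 2*673) + 415098 = (43 + 1346) + 415098 = 1389 + 415098 = 416487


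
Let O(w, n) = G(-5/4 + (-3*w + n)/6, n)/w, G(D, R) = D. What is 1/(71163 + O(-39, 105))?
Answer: 12/853945 ≈ 1.4052e-5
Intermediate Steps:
O(w, n) = (-5/4 - w/2 + n/6)/w (O(w, n) = (-5/4 + (-3*w + n)/6)/w = (-5*¼ + (n - 3*w)*(⅙))/w = (-5/4 + (-w/2 + n/6))/w = (-5/4 - w/2 + n/6)/w)
1/(71163 + O(-39, 105)) = 1/(71163 + (1/12)*(-15 - 6*(-39) + 2*105)/(-39)) = 1/(71163 + (1/12)*(-1/39)*(-15 + 234 + 210)) = 1/(71163 + (1/12)*(-1/39)*429) = 1/(71163 - 11/12) = 1/(853945/12) = 12/853945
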